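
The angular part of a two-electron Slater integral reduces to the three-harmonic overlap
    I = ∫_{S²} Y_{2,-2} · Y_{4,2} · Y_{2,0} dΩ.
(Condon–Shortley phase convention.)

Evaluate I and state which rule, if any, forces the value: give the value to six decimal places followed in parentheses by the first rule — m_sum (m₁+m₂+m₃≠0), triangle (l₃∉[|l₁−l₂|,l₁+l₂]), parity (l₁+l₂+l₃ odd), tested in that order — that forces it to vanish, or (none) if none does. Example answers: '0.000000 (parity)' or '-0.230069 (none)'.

m-sum 0 ✓  L=8 even ✓  2≤2≤6 ✓
Π(2lᵢ+1) = 5×9×5 = 225
triangle coeff Δ(2,4,2) = 1/630
Σ_t [2,2]: t=2:+1/16 = 1/16
(3j)²=2/35 [(2 4 2; 0 0 0)], sign=+1
Σ_t [4,4]: t=4:+1/96 = 1/96
(3j)²=1/42 [(2 4 2; -2 2 0)], sign=+1
⇒ 4πI² = 15/49
I = (+1)√(15/49/(4π)) = 0.15607835
No selection rule forces the value: the integral is nonzero (none).

0.156078 (none)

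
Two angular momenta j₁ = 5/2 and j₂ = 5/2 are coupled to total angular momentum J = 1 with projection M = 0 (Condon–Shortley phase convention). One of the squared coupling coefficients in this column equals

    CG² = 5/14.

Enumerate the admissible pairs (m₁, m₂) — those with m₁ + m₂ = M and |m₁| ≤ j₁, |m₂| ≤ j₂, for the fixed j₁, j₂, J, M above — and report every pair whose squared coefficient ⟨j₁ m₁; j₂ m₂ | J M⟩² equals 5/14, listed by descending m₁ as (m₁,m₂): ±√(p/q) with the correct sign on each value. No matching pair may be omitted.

Admissible pairs with m₁+m₂ = M = 0: (-5/2,5/2), (-3/2,3/2), (-1/2,1/2), (1/2,-1/2), (3/2,-3/2), (5/2,-5/2)
  (m₁,m₂)=(5/2,-5/2): CG² = 5/14, CG = +√(5/14)   ← matches the target
  (m₁,m₂)=(3/2,-3/2): CG² = 9/70, CG = −√(9/70)
  (m₁,m₂)=(1/2,-1/2): CG² = 1/70, CG = +√(1/70)
  (m₁,m₂)=(-1/2,1/2): CG² = 1/70, CG = +√(1/70)
  (m₁,m₂)=(-3/2,3/2): CG² = 9/70, CG = −√(9/70)
  (m₁,m₂)=(-5/2,5/2): CG² = 5/14, CG = +√(5/14)   ← matches the target
Pairs with CG² = 5/14: (5/2,-5/2): +√(5/14); (-5/2,5/2): +√(5/14)

(5/2,-5/2): +√(5/14); (-5/2,5/2): +√(5/14)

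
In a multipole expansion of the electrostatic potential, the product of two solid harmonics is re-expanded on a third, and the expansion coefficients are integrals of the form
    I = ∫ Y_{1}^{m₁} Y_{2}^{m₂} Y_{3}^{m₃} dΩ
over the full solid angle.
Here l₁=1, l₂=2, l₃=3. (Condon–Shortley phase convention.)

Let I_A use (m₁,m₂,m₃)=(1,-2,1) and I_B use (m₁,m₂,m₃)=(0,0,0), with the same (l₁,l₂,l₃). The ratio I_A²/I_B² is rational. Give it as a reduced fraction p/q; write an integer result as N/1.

1/9

l's match ⇒ only the (l;m) 3-j factors differ between A and B.
A: triangle coeff Δ(1,2,3) = 1/105; Σ_t [0,0]: t=0:+1/48 = 1/48; (3j)²=1/105 [(1 2 3; 1 -2 1)], sign=+1
B: triangle coeff Δ(1,2,3) = 1/105; Σ_t [0,0]: t=0:+1/4 = 1/4; (3j)²=3/35 [(1 2 3; 0 0 0)], sign=-1
I_A²/I_B² = (1/105)/(3/35) = 1/9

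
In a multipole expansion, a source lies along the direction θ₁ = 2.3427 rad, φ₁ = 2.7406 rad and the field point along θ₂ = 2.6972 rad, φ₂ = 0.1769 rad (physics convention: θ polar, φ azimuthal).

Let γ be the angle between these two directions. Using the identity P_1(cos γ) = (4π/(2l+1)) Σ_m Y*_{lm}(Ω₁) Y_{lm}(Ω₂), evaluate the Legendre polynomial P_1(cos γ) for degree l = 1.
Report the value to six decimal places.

0.371713

Addition theorem: P_1(cos γ) = (4π/3) Σ_m Y*_{lm}(Ω₁) Y_{lm}(Ω₂), m = −1…1:
  [-1]  conj(Y_{1,-1})(Ω₁) = -0.227936+0.096637i ; Y_{1,-1}(Ω₂) = +0.146213-0.026138i ; Δ = -0.030801+0.020087i
  [+0]  conj(Y_{1,0})(Ω₁) = -0.340801-0.000000i ; Y_{1,0}(Ω₂) = -0.441145+0.000000i ; Δ = +0.150343+0.000000i
  [+1]  conj(Y_{1,1})(Ω₁) = +0.227936+0.096637i ; Y_{1,1}(Ω₂) = -0.146213-0.026138i ; Δ = -0.030801-0.020087i
Accumulated sum +0.088740+0.000000i; after 4π/(2l+1) scaling, +0.371713+0.000000i ⇒ P_1 = 0.371713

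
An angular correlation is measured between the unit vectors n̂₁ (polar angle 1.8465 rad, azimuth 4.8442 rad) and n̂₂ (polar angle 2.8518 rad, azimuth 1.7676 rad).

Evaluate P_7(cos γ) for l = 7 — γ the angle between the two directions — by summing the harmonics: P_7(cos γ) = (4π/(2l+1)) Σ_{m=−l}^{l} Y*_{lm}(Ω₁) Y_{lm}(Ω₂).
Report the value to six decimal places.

0.029500

Addition theorem: P_7(cos γ) = (4π/15) Σ_m Y*_{lm}(Ω₁) Y_{lm}(Ω₂), m = −7…7:
  m=-7: (-0.304472, 0.230559) × (0.000076, 0.000015) = (-0.000027, 0.000013)  (running Σ = (-0.000027, 0.000013))
  m=-6: (0.284299, 0.287426) × (0.000371, -0.000903) = (0.000365, -0.000150)  (running Σ = (0.000338, -0.000137))
  m=-5: (-0.006788, 0.008763) × (-0.006368, -0.004234) = (0.000080, -0.000027)  (running Σ = (0.000419, -0.000164))
  m=-4: (0.301428, 0.175498) × (-0.029583, 0.029690) = (-0.014128, 0.003758)  (running Σ = (-0.013709, 0.003594))
  m=-3: (0.041981, -0.100572) × (0.090521, 0.135076) = (0.017385, -0.003433)  (running Σ = (0.003676, 0.000160))
  m=-2: (0.290638, 0.078444) × (0.391012, -0.162379) = (0.126381, -0.016521)  (running Σ = (0.130057, -0.016360))
  m=-1: (0.019876, -0.149915) × (-0.120532, -0.604519) = (-0.093022, 0.006054)  (running Σ = (0.037034, -0.010306))
  m=0: (0.284179, -0.000000) × (-0.136728, 0.000000) = (-0.038855, 0.000000)  (running Σ = (-0.001821, -0.010306))
  m=1: (-0.019876, -0.149915) × (0.120532, -0.604519) = (-0.093022, -0.006054)  (running Σ = (-0.094843, -0.016360))
  m=2: (0.290638, -0.078444) × (0.391012, 0.162379) = (0.126381, 0.016521)  (running Σ = (0.031537, 0.000160))
  m=3: (-0.041981, -0.100572) × (-0.090521, 0.135076) = (0.017385, 0.003433)  (running Σ = (0.048922, 0.003594))
  m=4: (0.301428, -0.175498) × (-0.029583, -0.029690) = (-0.014128, -0.003758)  (running Σ = (0.034795, -0.000164))
  m=5: (0.006788, 0.008763) × (0.006368, -0.004234) = (0.000080, 0.000027)  (running Σ = (0.034875, -0.000137))
  m=6: (0.284299, -0.287426) × (0.000371, 0.000903) = (0.000365, 0.000150)  (running Σ = (0.035240, 0.000013))
  m=7: (0.304472, 0.230559) × (-0.000076, 0.000015) = (-0.000027, -0.000013)  (running Σ = (0.035213, 0.000000))
Accumulated sum (0.035213, 0.000000); after 4π/(2l+1) scaling, (0.029500, 0.000000) ⇒ P_7 = 0.029500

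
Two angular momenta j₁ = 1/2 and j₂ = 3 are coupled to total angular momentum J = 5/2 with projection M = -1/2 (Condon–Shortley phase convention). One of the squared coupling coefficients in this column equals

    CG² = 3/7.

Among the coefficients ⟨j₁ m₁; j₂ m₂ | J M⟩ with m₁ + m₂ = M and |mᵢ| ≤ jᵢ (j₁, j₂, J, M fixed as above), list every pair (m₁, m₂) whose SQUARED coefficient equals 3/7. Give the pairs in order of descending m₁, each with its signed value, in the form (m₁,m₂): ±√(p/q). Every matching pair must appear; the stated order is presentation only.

(-1/2,0): −√(3/7)

Admissible pairs with m₁+m₂ = M = -1/2: (-1/2,0), (1/2,-1)
  (m₁,m₂)=(1/2,-1): CG² = 4/7, CG = +√(4/7)
  (m₁,m₂)=(-1/2,0): CG² = 3/7, CG = −√(3/7)   ← matches the target
Pairs with CG² = 3/7: (-1/2,0): −√(3/7)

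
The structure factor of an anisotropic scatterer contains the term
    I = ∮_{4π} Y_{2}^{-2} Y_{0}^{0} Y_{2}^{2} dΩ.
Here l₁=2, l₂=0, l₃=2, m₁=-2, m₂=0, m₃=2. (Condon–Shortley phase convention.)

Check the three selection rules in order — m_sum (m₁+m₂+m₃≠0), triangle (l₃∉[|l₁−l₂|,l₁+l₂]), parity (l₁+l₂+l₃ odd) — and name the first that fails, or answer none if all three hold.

m₁+m₂+m₃ = -2 + 0 + 2 = 0  ✓
triangle: |2−0|=2 ≤ l₃=2 ≤ 2+0=2  ✓
parity: l₁+l₂+l₃ = 4 is even  ✓

none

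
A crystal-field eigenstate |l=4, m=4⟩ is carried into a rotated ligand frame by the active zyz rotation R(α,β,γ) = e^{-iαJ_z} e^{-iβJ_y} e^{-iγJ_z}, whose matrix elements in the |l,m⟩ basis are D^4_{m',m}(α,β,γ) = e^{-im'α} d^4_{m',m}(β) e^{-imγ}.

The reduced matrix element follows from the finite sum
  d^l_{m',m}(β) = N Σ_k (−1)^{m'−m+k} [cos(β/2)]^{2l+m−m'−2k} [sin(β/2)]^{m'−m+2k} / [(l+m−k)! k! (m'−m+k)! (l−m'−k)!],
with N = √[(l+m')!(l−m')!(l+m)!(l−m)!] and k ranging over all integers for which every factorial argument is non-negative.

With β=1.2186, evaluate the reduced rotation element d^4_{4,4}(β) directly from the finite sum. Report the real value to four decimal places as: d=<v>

d=0.2045

d^4_{4,4}(β=1.2186) via the finite sum:
Half-angle: c=0.820049, s=0.572294. N=√(40320·1·40320·1)=40320.000000
k: max(0,(4)−(4))=0 … min(4+(4),4−(4))=0
  k=0: (−1)^0·40320.0000/(40320)·0.8200^8·0.5723^0 = +0.204511
d^4_{4,4}(1.2186) = +0.204511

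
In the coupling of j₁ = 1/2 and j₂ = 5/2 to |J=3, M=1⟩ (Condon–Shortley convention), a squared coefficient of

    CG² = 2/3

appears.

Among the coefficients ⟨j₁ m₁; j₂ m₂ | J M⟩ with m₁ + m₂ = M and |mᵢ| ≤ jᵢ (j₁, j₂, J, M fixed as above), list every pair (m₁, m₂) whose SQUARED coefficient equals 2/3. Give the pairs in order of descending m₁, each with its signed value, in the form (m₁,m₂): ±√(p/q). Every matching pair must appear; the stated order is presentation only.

Admissible pairs with m₁+m₂ = M = 1: (-1/2,3/2), (1/2,1/2)
  (m₁,m₂)=(1/2,1/2): CG² = 2/3, CG = +√(2/3)   ← matches the target
  (m₁,m₂)=(-1/2,3/2): CG² = 1/3, CG = +√(1/3)
Pairs with CG² = 2/3: (1/2,1/2): +√(2/3)

(1/2,1/2): +√(2/3)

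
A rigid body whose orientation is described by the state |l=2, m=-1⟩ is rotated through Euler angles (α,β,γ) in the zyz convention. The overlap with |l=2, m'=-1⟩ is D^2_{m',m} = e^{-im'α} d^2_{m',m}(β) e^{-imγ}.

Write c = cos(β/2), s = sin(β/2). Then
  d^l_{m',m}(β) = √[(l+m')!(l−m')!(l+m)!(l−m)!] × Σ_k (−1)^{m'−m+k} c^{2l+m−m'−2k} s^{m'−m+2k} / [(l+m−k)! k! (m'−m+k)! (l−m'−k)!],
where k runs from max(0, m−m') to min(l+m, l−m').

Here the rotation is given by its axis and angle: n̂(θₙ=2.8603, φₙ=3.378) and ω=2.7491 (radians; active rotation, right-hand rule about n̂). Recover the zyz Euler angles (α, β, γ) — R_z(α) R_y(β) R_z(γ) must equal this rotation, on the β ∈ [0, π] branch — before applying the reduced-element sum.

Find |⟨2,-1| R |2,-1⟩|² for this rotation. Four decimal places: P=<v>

P=0.4242

Axis–angle → zyz. n̂ = (sinθₙcosφₙ, sinθₙsinφₙ, cosθₙ) = (-0.269877, -0.065017, -0.960697), ω = 2.7491.
R = I cosω + sinω [n̂]ₓ + (1−cosω) n̂n̂ᵀ gives
  R = [-0.783830, +0.401218, +0.473956; -0.333701, -0.915826, +0.223399; +0.523692, +0.016947, +0.851739]
β = atan2(√(R₁₃²+R₂₃²), R₃₃) = 0.551501; α = atan2(R₂₃, R₁₃) mod 2π = 0.440465; γ = atan2(R₃₂, −R₃₁) mod 2π = 3.109243
Split into d^2_{-1,-1}(β=0.5515) × two z-phases.
c=cos(0.551501/2)=0.962221, s=sin(0.551501/2)=0.272269; N=√[1·6·1·6]=6.000000
k: max(0,(-1)−(-1))=0 … min(2+(-1),2−(-1))=1
  k=0: (−1)^0·6.0000/(6)·0.9622^4·0.2723^0 = +0.857234
  k=1: (−1)^1·6.0000/(2)·0.9622^2·0.2723^2 = -0.205906
d^2_{-1,-1}(0.5515) = +0.857234 -0.205906 = +0.651328
|D^2_{-1,-1}|² = |d^2_{-1,-1}(β)|² = (+0.651328)² = 0.424229 (the z-rotation phases have unit modulus)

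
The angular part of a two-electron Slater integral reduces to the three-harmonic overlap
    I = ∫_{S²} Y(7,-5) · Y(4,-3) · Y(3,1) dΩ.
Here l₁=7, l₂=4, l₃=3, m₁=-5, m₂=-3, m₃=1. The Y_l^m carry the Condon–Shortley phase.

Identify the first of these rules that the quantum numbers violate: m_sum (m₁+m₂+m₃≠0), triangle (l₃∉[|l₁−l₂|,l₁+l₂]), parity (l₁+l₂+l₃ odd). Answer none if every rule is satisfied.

azimuthal sum: -5 − 3 + 1 = -7  ✗
3 ≤ 3 ≤ 11 (triangle on l)
L = 7 + 4 + 3 = 14 (even)

m_sum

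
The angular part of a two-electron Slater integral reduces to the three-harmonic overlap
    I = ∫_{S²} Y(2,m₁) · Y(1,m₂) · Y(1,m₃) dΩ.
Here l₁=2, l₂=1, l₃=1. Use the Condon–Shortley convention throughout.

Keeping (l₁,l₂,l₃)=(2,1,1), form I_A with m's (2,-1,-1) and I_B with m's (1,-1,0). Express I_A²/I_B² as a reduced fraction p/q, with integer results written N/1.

2/1

Shared (l₁,l₂,l₃)=(2,1,1): N and (l;000)² cancel in I_A²/I_B².
A: Δ = 2!·2!·0!/5! = 1/30; Racah Σ t=0..0: t=0:+1/4 = 1/4; ⇒ 3j(2 1 1; 2 -1 -1)² = 1/5, sgn +1
B: Δ = 2!·2!·0!/5! = 1/30; Racah Σ t=0..0: t=0:+1/2 = 1/2; ⇒ 3j(2 1 1; 1 -1 0)² = 1/10, sgn -1
I_A²/I_B² = (1/5)/(1/10) = 2/1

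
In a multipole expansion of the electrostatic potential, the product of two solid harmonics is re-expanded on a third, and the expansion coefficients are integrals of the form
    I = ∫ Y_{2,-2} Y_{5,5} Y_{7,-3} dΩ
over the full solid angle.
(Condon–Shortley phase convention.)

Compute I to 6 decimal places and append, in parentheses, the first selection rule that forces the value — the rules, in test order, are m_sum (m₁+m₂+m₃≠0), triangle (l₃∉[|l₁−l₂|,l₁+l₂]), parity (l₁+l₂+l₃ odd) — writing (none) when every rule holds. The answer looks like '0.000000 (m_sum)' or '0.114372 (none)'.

-0.011332 (none)

m-sum 0 ✓  L=14 even ✓  3≤7≤7 ✓
Π(2lᵢ+1) = 5×11×15 = 825
triangle coeff Δ(2,5,7) = 1/15015
Σ_t [0,0]: t=0:+1/57600 = 1/57600
(3j)²=21/715 [(2 5 7; 0 0 0)], sign=-1
Σ_t [0,0]: t=0:+1/87091200 = 1/87091200
(3j)²=1/15015 [(2 5 7; -2 5 -3)], sign=+1
⇒ 4πI² = 3/1859
I = (-1)√(3/1859/(4π)) = -0.01133225
No selection rule forces the value: the integral is nonzero (none).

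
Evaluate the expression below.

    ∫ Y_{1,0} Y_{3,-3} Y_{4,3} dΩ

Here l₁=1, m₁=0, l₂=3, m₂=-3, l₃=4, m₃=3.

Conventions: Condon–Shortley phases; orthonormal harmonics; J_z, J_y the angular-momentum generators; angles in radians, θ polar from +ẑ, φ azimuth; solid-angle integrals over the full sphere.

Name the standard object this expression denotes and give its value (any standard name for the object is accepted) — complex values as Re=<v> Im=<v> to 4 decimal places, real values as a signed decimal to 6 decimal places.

This is a Gaunt coefficient — the integral of a triple product of spherical harmonics over the sphere.
Rules hold: Σm=0, L=8 even, 2≤4≤4.
N = 3·7·9 = 189
Δ = 0!·2!·6!/9! = 1/252
Racah Σ t=0..0: t=0:+1/36 = 1/36
⇒ 3j(1 3 4; 0 0 0)² = 4/63, sgn +1
Racah Σ t=0..0: t=0:+1/720 = 1/720
⇒ 3j(1 3 4; 0 -3 3)² = 1/36, sgn -1
4πI² = N·(3j₀)²·(3jₘ)² = 1/3
I = -1·√(0.333333/4π) = -0.16286750

Gaunt coefficient, -0.162868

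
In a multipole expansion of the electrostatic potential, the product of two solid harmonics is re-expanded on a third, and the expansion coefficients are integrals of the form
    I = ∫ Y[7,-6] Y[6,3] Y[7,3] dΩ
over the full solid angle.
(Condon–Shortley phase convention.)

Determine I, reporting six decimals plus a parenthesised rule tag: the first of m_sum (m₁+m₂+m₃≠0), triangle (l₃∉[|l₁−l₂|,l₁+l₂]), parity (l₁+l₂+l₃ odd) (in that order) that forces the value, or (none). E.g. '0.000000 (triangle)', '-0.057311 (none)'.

Checks pass: Σm=0; 20 even; l₃=7∈[1,13].
(2·7+1)(2·6+1)(2·7+1) = 2925
Δ: 6! 8! 6! / 21! → 1/2444321880
sum: t=0:+1/2612736000 t=1:−1/20736000 t=2:+1/1658880 t=3:−1/746496 t=4:+1/1658880 t=5:−1/20736000 t=6:+1/2612736000 = -1/4354560
3j²(7 6 7; 0 0 0) = Δ·Π!·Σ² = 1000/138567  (sign +1)
sum: t=5:−1/232243200 t=6:+1/130636800 = 1/298598400
3j²(7 6 7; -6 3 3) = Δ·Π!·Σ² = 7/1292  (sign +1)
combine: 4πI² = 2925·1000/138567·7/1292 = 131250/1147619
take √, sign +1: I = 0.09539945
No selection rule forces the value: the integral is nonzero (none).

0.095399 (none)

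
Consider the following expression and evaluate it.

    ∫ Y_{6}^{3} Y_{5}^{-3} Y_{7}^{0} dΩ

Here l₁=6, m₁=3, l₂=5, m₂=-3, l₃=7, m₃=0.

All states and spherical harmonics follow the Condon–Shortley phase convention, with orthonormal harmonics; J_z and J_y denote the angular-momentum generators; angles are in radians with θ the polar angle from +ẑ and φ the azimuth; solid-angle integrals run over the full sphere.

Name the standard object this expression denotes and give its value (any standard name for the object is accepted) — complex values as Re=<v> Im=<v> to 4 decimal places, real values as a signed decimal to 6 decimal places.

Gaunt coefficient, +0.061731

This is a Gaunt coefficient — the integral of a triple product of spherical harmonics over the sphere.
Checks pass: Σm=0; 18 even; l₃=7∈[1,11].
(2·6+1)(2·5+1)(2·7+1) = 2145
Δ: 4! 8! 6! / 19! → 1/174594420
sum: t=0:+1/4147200 t=1:−1/207360 t=2:+1/82944 t=3:−1/207360 t=4:+1/4147200 = 1/345600
3j²(6 5 7; 0 0 0) = Δ·Π!·Σ² = 420/46189  (sign -1)
sum: t=0:+1/829440 t=1:−1/1036800 t=2:+1/14515200 = 1/3225600
3j²(6 5 7; 3 -3 0) = Δ·Π!·Σ² = 567/230945  (sign -1)
combine: 4πI² = 2145·420/46189·567/230945 = 714420/14919047
take √, sign +1: I = 0.06173072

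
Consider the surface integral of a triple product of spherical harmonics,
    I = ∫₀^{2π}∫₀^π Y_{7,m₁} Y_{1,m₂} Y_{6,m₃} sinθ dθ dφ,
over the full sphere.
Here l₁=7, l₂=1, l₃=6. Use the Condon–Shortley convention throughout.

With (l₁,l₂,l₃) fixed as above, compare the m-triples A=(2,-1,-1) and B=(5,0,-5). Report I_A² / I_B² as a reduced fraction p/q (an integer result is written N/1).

3/2

l's match ⇒ only the (l;m) 3-j factors differ between A and B.
A: triangle coeff Δ(7,1,6) = 1/1365; Σ_t [0,0]: t=0:+1/1209600 = 1/1209600; (3j)²=12/455 [(7 1 6; 2 -1 -1)], sign=-1
B: triangle coeff Δ(7,1,6) = 1/1365; Σ_t [1,1]: t=1:−1/39916800 = -1/39916800; (3j)²=8/455 [(7 1 6; 5 0 -5)], sign=+1
I_A²/I_B² = (12/455)/(8/455) = 3/2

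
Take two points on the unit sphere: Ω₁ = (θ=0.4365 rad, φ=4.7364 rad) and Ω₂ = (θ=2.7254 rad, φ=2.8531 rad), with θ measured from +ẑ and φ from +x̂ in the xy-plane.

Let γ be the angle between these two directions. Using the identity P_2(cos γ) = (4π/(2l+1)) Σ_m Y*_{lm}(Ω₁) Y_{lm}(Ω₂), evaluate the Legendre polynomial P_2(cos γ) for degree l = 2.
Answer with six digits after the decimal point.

0.665360

Expand P_2 via completeness: Σ_{m} conj(Y_{2,m}) at Ω₁ times Y_{2,m} at Ω₂ —
  [-2]  conj(Y_{2,-2})(Ω₁) = (-0.068961, -0.003314) ; Y_{2,-2}(Ω₂) = (0.052913, 0.034440) ; Δ = (-0.003535, -0.002550)
  [-1]  conj(Y_{2,-1})(Ω₁) = (0.007106, -0.295901) ; Y_{2,-1}(Ω₂) = (0.273859, 0.081274) ; Δ = (0.025995, -0.080458)
  [+0]  conj(Y_{2,0})(Ω₁) = (0.461669, -0.000000) ; Y_{2,0}(Ω₂) = (0.476137, 0.000000) ; Δ = (0.219818, 0.000000)
  [+1]  conj(Y_{2,1})(Ω₁) = (-0.007106, -0.295901) ; Y_{2,1}(Ω₂) = (-0.273859, 0.081274) ; Δ = (0.025995, 0.080458)
  [+2]  conj(Y_{2,2})(Ω₁) = (-0.068961, 0.003314) ; Y_{2,2}(Ω₂) = (0.052913, -0.034440) ; Δ = (-0.003535, 0.002550)
Σ over m = (0.264738, 0.000000); ×(4π/5) → (0.665360, 0.000000). Real part: 0.665360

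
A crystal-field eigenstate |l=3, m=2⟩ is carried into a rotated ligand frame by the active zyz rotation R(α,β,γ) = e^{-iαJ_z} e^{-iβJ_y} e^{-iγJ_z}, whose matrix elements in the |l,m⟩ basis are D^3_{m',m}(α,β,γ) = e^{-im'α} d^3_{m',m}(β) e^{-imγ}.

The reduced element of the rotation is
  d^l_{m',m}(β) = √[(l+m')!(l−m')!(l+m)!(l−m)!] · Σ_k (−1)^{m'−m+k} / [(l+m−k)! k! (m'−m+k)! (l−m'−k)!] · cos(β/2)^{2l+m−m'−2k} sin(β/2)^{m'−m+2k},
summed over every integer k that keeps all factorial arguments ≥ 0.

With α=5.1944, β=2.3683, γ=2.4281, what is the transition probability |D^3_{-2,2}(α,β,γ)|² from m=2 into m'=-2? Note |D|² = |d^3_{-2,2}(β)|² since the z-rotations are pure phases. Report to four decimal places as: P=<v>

P=0.0117

First d^3_{-2,2}(β=2.3683), then the phase factors e^{-i(-2)α} and e^{-i(2)γ}:
With c≡cos(β/2)=0.377084 and s≡sin(β/2)=0.926179, N=[1·120·120·1]^{1/2}=120.000000
The bounds max(0,m−m')=4 and min(l+m,l−m')=5 give 2 terms
  k=4: (−1)^0·120.0000/(24)·0.3771^2·0.9262^4 = +0.523151
  k=5: (−1)^1·120.0000/(120)·0.3771^0·0.9262^6 = -0.631203
d^3_{-2,2}(2.3683) = +0.523151 -0.631203 = -0.108053
|D^3_{-2,2}|² = |d^3_{-2,2}(β)|² = (-0.108053)² = 0.011675 (the z-rotation phases have unit modulus)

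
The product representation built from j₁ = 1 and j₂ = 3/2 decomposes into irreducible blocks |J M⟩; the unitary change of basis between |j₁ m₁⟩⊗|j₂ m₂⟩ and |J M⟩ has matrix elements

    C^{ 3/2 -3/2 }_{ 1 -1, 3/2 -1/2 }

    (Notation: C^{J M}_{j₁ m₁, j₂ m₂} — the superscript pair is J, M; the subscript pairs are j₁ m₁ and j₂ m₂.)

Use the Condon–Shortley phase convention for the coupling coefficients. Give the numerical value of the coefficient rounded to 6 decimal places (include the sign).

-0.632456

j₁+j₂−J=1  J+j₁−j₂=1  J−j₁+j₂=2  j₁+j₂+J+1=5
(j₁±m₁, j₂±m₂, J±M) = (0,2,1,2,0,3)
P² = 8/5
sum k=1..1:
  [1] −1/2 = -1/2
S = -1/2
C² = P²·S² = 2/5 ; C = -0.632456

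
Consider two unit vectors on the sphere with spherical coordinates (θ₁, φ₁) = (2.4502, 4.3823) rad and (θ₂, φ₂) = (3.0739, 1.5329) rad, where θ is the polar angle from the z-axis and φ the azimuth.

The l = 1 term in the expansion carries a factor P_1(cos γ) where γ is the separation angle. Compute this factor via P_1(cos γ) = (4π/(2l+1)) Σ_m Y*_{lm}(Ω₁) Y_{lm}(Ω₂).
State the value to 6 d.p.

Addition theorem: P_1(cos γ) = (4π/3) Σ_m Y*_{lm}(Ω₁) Y_{lm}(Ω₂), m = −1…1:
  term(m=-1) = -0.00493 + 0.00148j   from Y*(Ω₁)=-0.07140 - 0.20840j, Y(Ω₂)=0.00089 - 0.02335j
  term(m=+0) = 0.18349 + 0.00000j   from Y*(Ω₁)=-0.37640 + 0.00000j, Y(Ω₂)=-0.48748 + 0.00000j
  term(m=+1) = -0.00493 - 0.00148j   from Y*(Ω₁)=0.07140 - 0.20840j, Y(Ω₂)=-0.00089 - 0.02335j
Total Σ_m = 0.17363 + 0.00000j. Multiply by 4.188790: 0.72729 + 0.00000j. P_1(cos γ) = 0.727294

0.727294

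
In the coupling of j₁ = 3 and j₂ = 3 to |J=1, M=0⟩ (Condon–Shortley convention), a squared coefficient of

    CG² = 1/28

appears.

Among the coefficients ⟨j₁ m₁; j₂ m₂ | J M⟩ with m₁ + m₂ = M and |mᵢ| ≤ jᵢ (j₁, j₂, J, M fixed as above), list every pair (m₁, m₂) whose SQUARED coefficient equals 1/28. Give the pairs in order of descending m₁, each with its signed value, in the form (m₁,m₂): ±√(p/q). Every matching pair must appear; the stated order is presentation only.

(1,-1): +√(1/28); (-1,1): −√(1/28)

Admissible pairs with m₁+m₂ = M = 0: (-3,3), (-2,2), (-1,1), (0,0), (1,-1), (2,-2), (3,-3)
  (m₁,m₂)=(3,-3): CG² = 9/28, CG = +√(9/28)
  (m₁,m₂)=(2,-2): CG² = 1/7, CG = −√(1/7)
  (m₁,m₂)=(1,-1): CG² = 1/28, CG = +√(1/28)   ← matches the target
  (m₁,m₂)=(0,0): CG² = 0/1, CG = 0
  (m₁,m₂)=(-1,1): CG² = 1/28, CG = −√(1/28)   ← matches the target
  (m₁,m₂)=(-2,2): CG² = 1/7, CG = +√(1/7)
  (m₁,m₂)=(-3,3): CG² = 9/28, CG = −√(9/28)
Pairs with CG² = 1/28: (1,-1): +√(1/28); (-1,1): −√(1/28)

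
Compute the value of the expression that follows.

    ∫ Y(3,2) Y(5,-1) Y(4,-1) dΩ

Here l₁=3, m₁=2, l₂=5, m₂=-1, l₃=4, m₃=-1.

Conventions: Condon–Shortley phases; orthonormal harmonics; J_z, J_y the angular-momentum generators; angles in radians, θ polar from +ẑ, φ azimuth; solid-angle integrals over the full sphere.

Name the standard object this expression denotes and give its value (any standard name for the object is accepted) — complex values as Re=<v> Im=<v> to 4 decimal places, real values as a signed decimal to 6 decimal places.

Gaunt coefficient, +0.138239

This is a Gaunt coefficient — the integral of a triple product of spherical harmonics over the sphere.
m-sum 0 ✓  L=12 even ✓  2≤4≤8 ✓
Π(2lᵢ+1) = 7×11×9 = 693
triangle coeff Δ(3,5,4) = 1/180180
Σ_t [1,3]: t=1:−1/576 t=2:+1/144 t=3:−1/576 = 1/288
(3j)²=20/1001 [(3 5 4; 0 0 0)], sign=+1
Σ_t [0,1]: t=0:+1/1152 t=1:−1/432 = -5/3456
(3j)²=625/36036 [(3 5 4; 2 -1 -1)], sign=+1
⇒ 4πI² = 3125/13013
I = (+1)√(3125/13013/(4π)) = 0.13823925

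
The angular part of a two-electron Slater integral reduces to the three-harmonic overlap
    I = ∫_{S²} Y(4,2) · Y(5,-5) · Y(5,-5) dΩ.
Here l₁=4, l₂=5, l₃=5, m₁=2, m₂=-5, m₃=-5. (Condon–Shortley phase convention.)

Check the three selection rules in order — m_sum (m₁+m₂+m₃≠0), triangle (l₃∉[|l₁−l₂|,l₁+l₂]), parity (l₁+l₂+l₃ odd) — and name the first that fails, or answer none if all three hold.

m_sum

Σmᵢ = -8  ✗
l₃∈[|l₁−l₂|,l₁+l₂]=[1,9], have l₃=5
Σlᵢ = 14 ⇒ even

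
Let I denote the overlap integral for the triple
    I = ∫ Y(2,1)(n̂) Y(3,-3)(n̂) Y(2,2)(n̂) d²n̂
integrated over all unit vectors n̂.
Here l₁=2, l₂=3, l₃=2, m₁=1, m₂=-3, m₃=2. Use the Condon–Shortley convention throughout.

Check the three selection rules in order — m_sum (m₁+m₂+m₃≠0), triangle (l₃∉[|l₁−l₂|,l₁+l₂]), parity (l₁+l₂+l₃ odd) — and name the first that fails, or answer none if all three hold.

parity

Σmᵢ = 0  ✓
l₃∈[|l₁−l₂|,l₁+l₂]=[1,5], have l₃=2  ✓
Σlᵢ = 7 ⇒ odd  ✗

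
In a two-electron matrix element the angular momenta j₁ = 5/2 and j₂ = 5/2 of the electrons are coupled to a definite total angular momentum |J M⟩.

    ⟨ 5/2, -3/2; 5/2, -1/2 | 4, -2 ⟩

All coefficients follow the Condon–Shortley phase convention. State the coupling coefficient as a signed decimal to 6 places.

-0.422577  (= −√(5/28))

triangle: 1!*4!*4!/10! = 576/3628800
(j±m)!: 1!*4!*2!*3!*2!*6! = 414720
prefactor² = (2J+1)*Δ*N² = 20736/35
  k=0: +1/(0!*1!*4!*2!*0!*2!) = 1/96
  k=1: −1/(1!*0!*3!*1!*1!*3!) = -1/36
Σ = -5/288  ⇒  CG² = 20736/35*(-5/288)² = 5/28
CG = −√(5/28) = -0.422577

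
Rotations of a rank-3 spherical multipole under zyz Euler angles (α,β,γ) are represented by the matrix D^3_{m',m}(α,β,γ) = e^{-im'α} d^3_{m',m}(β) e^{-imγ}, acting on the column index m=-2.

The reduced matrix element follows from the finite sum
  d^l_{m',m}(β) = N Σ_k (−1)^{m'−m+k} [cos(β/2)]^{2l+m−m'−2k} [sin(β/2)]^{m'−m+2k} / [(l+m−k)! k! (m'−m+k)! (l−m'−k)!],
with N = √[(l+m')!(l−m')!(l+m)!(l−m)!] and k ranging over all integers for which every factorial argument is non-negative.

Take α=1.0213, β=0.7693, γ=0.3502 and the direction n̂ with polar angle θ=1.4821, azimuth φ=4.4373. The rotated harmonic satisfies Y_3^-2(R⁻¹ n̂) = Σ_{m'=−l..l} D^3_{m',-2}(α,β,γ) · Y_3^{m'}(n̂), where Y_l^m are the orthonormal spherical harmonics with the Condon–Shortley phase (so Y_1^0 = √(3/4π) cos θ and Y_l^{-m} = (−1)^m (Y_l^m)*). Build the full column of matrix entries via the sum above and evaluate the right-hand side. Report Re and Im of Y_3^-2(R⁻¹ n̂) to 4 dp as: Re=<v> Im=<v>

Re=-0.3921 Im=-0.0039

Need the full column D^3_{m',-2} for m'=−3..3 at α=1.0213, β=0.7693, γ=0.3502.
cos(β/2)=0.926930, sin(β/2)=0.375235
d^3_{-3,-2}: single k=1 term ⇒ +0.628945;  D = -0.510894-0.366824i
d^3_{-2,-2}: k∈[0..1] ⇒ +0.634280 -0.519713 = +0.114567;  D = -0.105586+0.044466i
d^3_{-1,-2}: k∈[0..1] ⇒ -0.811965 +0.266121 = -0.545844;  D = +0.082058-0.539641i
d^3_{0,-2}: k∈[0..1] ⇒ +0.569317 -0.093297 = +0.476020;  D = +0.363958+0.306806i
d^3_{1,-2}: k∈[0..1] ⇒ -0.266121 +0.021805 = -0.244316;  D = -0.231844+0.077062i
d^3_{2,-2}: k∈[0..1] ⇒ +0.085168 -0.002791 = +0.082377;  D = +0.018667-0.080234i
d^3_{3,-2}: single k=0 term ⇒ -0.016890;  D = +0.012030+0.011856i
Y_3^{m'}(θ=1.4821,φ=4.4373) and Σ D·Y over m':
  (-0.5109-0.3668i)·(+0.3029-0.2797i)  (-0.1056+0.0445i)·(-0.0766-0.0470i)  (+0.0821-0.5396i)·(+0.0840-0.2977i)  (+0.3640+0.3068i)·(-0.0979+0.0000i)  (-0.2318+0.0771i)·(-0.0840-0.2977i)  (+0.0187-0.0802i)·(-0.0766+0.0470i)  (+0.0120+0.0119i)·(-0.3029-0.2797i)
Y_3^-2(R⁻¹ n̂) = -0.392130-0.003865i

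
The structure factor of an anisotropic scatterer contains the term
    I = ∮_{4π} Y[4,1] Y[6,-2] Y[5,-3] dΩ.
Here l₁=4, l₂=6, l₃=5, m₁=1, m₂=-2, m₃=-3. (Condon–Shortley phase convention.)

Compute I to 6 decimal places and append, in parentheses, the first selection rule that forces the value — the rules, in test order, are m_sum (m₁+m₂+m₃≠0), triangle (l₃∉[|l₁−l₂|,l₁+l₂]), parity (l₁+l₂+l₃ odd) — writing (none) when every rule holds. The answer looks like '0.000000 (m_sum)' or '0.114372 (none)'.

0.000000 (m_sum)

Σmᵢ = -4 ≠ 0, so the φ-integral vanishes; I = 0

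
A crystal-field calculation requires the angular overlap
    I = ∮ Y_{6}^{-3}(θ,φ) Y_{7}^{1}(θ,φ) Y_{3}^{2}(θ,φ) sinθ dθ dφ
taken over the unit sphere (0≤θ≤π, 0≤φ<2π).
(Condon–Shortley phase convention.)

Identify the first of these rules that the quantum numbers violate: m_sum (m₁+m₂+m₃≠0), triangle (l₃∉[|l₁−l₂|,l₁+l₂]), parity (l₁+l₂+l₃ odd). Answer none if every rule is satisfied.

m₁+m₂+m₃ = -3 + 1 + 2 = 0  ✓
triangle: |6−7|=1 ≤ l₃=3 ≤ 6+7=13  ✓
parity: l₁+l₂+l₃ = 16 is even  ✓

none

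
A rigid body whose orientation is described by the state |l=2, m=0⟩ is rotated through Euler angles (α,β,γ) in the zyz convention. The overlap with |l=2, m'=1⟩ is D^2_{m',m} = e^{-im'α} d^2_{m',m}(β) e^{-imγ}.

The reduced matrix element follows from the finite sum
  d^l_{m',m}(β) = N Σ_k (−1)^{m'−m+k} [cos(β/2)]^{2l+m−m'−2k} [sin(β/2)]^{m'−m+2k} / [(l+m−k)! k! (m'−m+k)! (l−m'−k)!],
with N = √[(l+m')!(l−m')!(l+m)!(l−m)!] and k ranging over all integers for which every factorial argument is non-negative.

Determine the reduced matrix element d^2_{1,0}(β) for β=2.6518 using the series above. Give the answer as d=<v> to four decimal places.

d^2_{1,0}(β=2.6518) via the finite sum:
c=cos(2.651800/2)=0.242456, s=sin(2.651800/2)=0.970162; N=√[6·1·2·2]=4.898979
k∈{0,1} keeps every argument non-negative
  k=0: (−1)^1·4.8990/(2)·0.2425^3·0.9702^1 = -0.033870
  k=1: (−1)^2·4.8990/(2)·0.2425^1·0.9702^3 = +0.542302
d^2_{1,0}(2.6518) = -0.033870 +0.542302 = +0.508432

d=0.5084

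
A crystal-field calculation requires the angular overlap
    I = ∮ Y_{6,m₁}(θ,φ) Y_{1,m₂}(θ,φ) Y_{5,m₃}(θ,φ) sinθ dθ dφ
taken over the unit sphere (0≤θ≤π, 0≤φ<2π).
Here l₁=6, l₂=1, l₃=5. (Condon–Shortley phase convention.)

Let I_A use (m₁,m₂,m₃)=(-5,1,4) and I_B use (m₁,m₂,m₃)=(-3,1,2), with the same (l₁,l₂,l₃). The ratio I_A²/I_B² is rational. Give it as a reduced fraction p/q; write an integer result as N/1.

Same 6,1,5: normalisation and zero-m 3j drop out of the ratio.
A: Δ: 2! 10! 0! / 13! → 1/858; sum: t=2:+1/725760 = 1/725760; 3j²(6 1 5; -5 1 4) = Δ·Π!·Σ² = 5/78  (sign -1)
B: Δ: 2! 10! 0! / 13! → 1/858; sum: t=2:+1/60480 = 1/60480; 3j²(6 1 5; -3 1 2) = Δ·Π!·Σ² = 6/143  (sign -1)
I_A²/I_B² = (5/78)/(6/143) = 55/36

55/36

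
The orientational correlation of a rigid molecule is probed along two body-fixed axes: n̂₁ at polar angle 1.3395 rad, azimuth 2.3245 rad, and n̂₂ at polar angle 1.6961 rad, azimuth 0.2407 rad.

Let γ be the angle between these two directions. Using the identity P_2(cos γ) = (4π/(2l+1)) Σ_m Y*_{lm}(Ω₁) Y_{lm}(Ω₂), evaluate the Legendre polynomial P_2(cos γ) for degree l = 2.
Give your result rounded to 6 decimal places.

Addition theorem: P_2(cos γ) = (4π/5) Σ_m Y*_{lm}(Ω₁) Y_{lm}(Ω₂), m = −2…2:
  m=-2: Y*=-0.02318 - 0.36524j  Y=0.33703 - 0.17606j  product -0.07212 - 0.11901j
  m=-1: Y*=-0.11797 + 0.12569j  Y=-0.09303 + 0.02284j  product 0.00810 - 0.01439j
  m=+0: Y*=-0.26567 + 0.00000j  Y=-0.30061 + 0.00000j  product 0.07986 + 0.00000j
  m=+1: Y*=0.11797 + 0.12569j  Y=0.09303 + 0.02284j  product 0.00810 + 0.01439j
  m=+2: Y*=-0.02318 + 0.36524j  Y=0.33703 + 0.17606j  product -0.07212 + 0.11901j
Accumulated sum -0.04816 + 0.00000j; after 4π/(2l+1) scaling, -0.12104 + 0.00000j ⇒ P_2 = -0.121044

-0.121044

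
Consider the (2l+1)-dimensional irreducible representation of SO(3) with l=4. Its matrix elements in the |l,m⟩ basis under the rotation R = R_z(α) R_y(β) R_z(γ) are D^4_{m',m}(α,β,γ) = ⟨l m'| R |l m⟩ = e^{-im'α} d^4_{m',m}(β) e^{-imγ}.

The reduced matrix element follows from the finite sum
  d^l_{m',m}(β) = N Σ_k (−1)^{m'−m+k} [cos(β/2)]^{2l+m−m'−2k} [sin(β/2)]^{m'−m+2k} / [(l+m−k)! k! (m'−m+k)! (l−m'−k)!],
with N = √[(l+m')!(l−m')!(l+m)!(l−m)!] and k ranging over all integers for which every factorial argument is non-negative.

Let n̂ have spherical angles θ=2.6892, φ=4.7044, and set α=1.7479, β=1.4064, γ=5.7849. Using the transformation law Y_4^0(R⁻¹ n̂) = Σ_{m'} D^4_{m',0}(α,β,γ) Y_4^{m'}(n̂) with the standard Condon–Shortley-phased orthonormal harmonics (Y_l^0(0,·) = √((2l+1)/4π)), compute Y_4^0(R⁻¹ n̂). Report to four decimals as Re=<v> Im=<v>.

Re=-0.3238 Im=0.0000

Need the full column D^4_{m',0} for m'=−4..4 at α=1.7479, β=1.4064, γ=5.7849.
cos(β/2)=0.762777, sin(β/2)=0.646662
d^4_{-4,0}: single k=4 term ⇒ +0.495277;  D = +0.376110+0.322242i
d^4_{-3,0}: k∈[3..4] ⇒ +0.826196 -0.593803 = +0.232393;  D = +0.117745-0.200356i
d^4_{-2,0}: k∈[2..4] ⇒ +0.781377 -1.497576 +0.403627 = -0.312573;  D = +0.293169+0.108415i
d^4_{-1,0}: k∈[1..4] ⇒ +0.434485 -1.873637 +1.346620 -0.161307 = -0.253839;  D = +0.044721-0.249869i
d^4_{0,0}: k∈[0..4] ⇒ +0.114599 -1.317830 +2.131088 -0.680736 +0.030579 = +0.277700;  D = +0.277700+0.000000i
d^4_{1,0}: k∈[0..3] ⇒ -0.434485 +1.873637 -1.346620 +0.161307 = +0.253839;  D = -0.044721-0.249869i
d^4_{2,0}: k∈[0..2] ⇒ +0.781377 -1.497576 +0.403627 = -0.312573;  D = +0.293169-0.108415i
d^4_{3,0}: k∈[0..1] ⇒ -0.826196 +0.593803 = -0.232393;  D = -0.117745-0.200356i
d^4_{4,0}: single k=0 term ⇒ +0.495277;  D = +0.376110-0.322242i
Y_4^{m'}(θ=2.6892,φ=4.7044) and Σ D·Y over m':
  (+0.3761+0.3222i)·(+0.0161+0.0005i)  (+0.1177-0.2004i)·(-0.0023+0.0940i)  (+0.2932+0.1084i)·(-0.2980-0.0048i)  (+0.0447-0.2499i)·(+0.0040-0.4952i)  (+0.2777+0.0000i)·(+0.1729+0.0000i)  (-0.0447-0.2499i)·(-0.0040-0.4952i)  (+0.2932-0.1084i)·(-0.2980+0.0048i)  (-0.1177-0.2004i)·(+0.0023+0.0940i)  (+0.3761-0.3222i)·(+0.0161-0.0005i)
Y_4^0(R⁻¹ n̂) = -0.323817-0.000000i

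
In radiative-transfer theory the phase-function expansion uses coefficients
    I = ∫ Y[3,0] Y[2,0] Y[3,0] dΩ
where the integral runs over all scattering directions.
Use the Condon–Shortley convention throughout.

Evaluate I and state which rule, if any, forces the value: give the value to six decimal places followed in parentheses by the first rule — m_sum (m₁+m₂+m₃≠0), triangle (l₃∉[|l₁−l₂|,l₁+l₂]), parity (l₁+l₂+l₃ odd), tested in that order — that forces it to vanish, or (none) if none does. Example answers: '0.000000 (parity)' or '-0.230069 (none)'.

m-sum 0 ✓  L=8 even ✓  1≤3≤5 ✓
Π(2lᵢ+1) = 7×5×7 = 245
triangle coeff Δ(3,2,3) = 1/3780
Σ_t [0,2]: t=0:+1/24 t=1:−1/4 t=2:+1/24 = -1/6
(3j)²=4/105 [(3 2 3; 0 0 0)], sign=+1
(m-triple is (0,0,0) — same symbol as above.)
⇒ 4πI² = 16/45
I = (+1)√(16/45/(4π)) = 0.16820883
No selection rule forces the value: the integral is nonzero (none).

0.168209 (none)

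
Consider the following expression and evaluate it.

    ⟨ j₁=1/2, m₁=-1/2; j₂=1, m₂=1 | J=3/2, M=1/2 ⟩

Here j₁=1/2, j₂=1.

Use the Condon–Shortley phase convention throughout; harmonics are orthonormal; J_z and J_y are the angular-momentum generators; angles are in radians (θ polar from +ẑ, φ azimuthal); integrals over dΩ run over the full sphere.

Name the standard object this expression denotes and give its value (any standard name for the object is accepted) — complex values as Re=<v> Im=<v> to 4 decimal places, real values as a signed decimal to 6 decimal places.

This is a Clebsch–Gordan (vector-coupling) coefficient.
√[4·0!1!2!/4! · 0!1!2!0!2!1!] = √(4/3)
  +(−1)^0/∏(0,0,1,2,0,0)! = 1/2  (running 1/2)
⟨..|..⟩ = √(4/3)·(1/2) = +0.577350

Clebsch–Gordan coefficient, +√(1/3) ≈ +0.577350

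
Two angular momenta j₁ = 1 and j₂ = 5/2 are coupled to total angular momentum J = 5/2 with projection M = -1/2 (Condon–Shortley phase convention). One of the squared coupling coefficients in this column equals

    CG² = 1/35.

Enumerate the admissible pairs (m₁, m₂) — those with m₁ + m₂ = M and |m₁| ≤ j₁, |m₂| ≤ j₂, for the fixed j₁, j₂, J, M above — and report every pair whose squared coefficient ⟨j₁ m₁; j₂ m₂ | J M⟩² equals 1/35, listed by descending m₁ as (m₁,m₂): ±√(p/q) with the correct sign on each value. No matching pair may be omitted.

Admissible pairs with m₁+m₂ = M = -1/2: (-1,1/2), (0,-1/2), (1,-3/2)
  (m₁,m₂)=(1,-3/2): CG² = 16/35, CG = +√(16/35)
  (m₁,m₂)=(0,-1/2): CG² = 1/35, CG = +√(1/35)   ← matches the target
  (m₁,m₂)=(-1,1/2): CG² = 18/35, CG = −√(18/35)
Pairs with CG² = 1/35: (0,-1/2): +√(1/35)

(0,-1/2): +√(1/35)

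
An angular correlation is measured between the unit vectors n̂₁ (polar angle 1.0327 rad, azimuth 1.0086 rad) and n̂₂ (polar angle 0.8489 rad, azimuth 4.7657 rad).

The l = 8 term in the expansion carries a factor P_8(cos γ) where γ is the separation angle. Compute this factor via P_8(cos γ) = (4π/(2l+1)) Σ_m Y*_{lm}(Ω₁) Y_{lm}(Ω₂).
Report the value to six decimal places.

Expand P_8 via completeness: Σ_{m} conj(Y_{8,m}) at Ω₁ times Y_{8,m} at Ω₂ —
  m=-8: (-0.032477, 0.148849) × (0.047257, -0.021473) = (0.001661, 0.007732)  (running Σ = (0.001661, 0.007732))
  m=-7: (0.259335, 0.255022) × (-0.066645, -0.170219) = (0.026126, -0.061140)  (running Σ = (0.027788, -0.053408))
  m=-6: (0.431769, -0.101818) × (-0.354526, 0.117434) = (-0.141117, 0.086801)  (running Σ = (-0.113329, 0.033393))
  m=-5: (0.059359, -0.172954) × (0.119680, 0.438303) = (0.082910, 0.005318)  (running Σ = (-0.030419, 0.038711))
  m=-4: (0.155136, 0.192634) × (0.214124, -0.046366) = (0.042150, 0.034055)  (running Σ = (0.011732, 0.072766))
  m=-3: (0.320532, -0.037282) × (0.035634, 0.220904) = (0.019658, 0.069478)  (running Σ = (0.031389, 0.142244))
  m=-2: (-0.040402, 0.084412) × (0.352376, -0.037714) = (-0.011053, 0.031269)  (running Σ = (0.020336, 0.173513))
  m=-1: (0.181257, 0.287704) × (0.003629, 0.068004) = (-0.018907, 0.013370)  (running Σ = (0.001429, 0.186883))
  m=0: (-0.044438, -0.000000) × (0.363564, 0.000000) = (-0.016156, -0.000000)  (running Σ = (-0.014727, 0.186883))
  m=1: (-0.181257, 0.287704) × (-0.003629, 0.068004) = (-0.018907, -0.013370)  (running Σ = (-0.033635, 0.173513))
  m=2: (-0.040402, -0.084412) × (0.352376, 0.037714) = (-0.011053, -0.031269)  (running Σ = (-0.044688, 0.142244))
  m=3: (-0.320532, -0.037282) × (-0.035634, 0.220904) = (0.019658, -0.069478)  (running Σ = (-0.025030, 0.072766))
  m=4: (0.155136, -0.192634) × (0.214124, 0.046366) = (0.042150, -0.034055)  (running Σ = (0.017120, 0.038711))
  m=5: (-0.059359, -0.172954) × (-0.119680, 0.438303) = (0.082910, -0.005318)  (running Σ = (0.100030, 0.033393))
  m=6: (0.431769, 0.101818) × (-0.354526, -0.117434) = (-0.141117, -0.086801)  (running Σ = (-0.041087, -0.053408))
  m=7: (-0.259335, 0.255022) × (0.066645, -0.170219) = (0.026126, 0.061140)  (running Σ = (-0.014960, 0.007732))
  m=8: (-0.032477, -0.148849) × (0.047257, 0.021473) = (0.001661, -0.007732)  (running Σ = (-0.013299, -0.000000))
Accumulated sum (-0.013299, -0.000000); after 4π/(2l+1) scaling, (-0.009831, -0.000000) ⇒ P_8 = -0.009831

-0.009831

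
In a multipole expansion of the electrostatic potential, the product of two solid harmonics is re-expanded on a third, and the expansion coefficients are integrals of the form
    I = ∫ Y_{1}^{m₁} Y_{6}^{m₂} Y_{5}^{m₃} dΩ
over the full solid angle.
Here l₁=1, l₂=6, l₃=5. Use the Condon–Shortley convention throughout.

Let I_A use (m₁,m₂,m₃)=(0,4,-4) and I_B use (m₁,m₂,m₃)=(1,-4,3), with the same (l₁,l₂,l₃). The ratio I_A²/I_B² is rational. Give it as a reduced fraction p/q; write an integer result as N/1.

4/9

l's match ⇒ only the (l;m) 3-j factors differ between A and B.
A: triangle coeff Δ(1,6,5) = 1/858; Σ_t [1,1]: t=1:−1/362880 = -1/362880; (3j)²=10/429 [(1 6 5; 0 4 -4)], sign=+1
B: triangle coeff Δ(1,6,5) = 1/858; Σ_t [0,0]: t=0:+1/161280 = 1/161280; (3j)²=15/286 [(1 6 5; 1 -4 3)], sign=+1
I_A²/I_B² = (10/429)/(15/286) = 4/9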